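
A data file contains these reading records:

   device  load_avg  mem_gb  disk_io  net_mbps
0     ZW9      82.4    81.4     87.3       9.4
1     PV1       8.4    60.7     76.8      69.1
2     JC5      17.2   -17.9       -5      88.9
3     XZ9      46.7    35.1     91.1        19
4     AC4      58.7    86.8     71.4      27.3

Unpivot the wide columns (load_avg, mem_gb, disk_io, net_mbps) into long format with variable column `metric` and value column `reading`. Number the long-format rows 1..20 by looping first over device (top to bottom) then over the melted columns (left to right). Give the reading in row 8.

69.1

20 rows total (5 × 4). Row 8: index ⌊(8-1)/4⌋ = 1 into device → PV1; (8-1) mod 4 = 3 into the melted columns → net_mbps.
So row 8 is (PV1, net_mbps, 69.1); reading = 69.1.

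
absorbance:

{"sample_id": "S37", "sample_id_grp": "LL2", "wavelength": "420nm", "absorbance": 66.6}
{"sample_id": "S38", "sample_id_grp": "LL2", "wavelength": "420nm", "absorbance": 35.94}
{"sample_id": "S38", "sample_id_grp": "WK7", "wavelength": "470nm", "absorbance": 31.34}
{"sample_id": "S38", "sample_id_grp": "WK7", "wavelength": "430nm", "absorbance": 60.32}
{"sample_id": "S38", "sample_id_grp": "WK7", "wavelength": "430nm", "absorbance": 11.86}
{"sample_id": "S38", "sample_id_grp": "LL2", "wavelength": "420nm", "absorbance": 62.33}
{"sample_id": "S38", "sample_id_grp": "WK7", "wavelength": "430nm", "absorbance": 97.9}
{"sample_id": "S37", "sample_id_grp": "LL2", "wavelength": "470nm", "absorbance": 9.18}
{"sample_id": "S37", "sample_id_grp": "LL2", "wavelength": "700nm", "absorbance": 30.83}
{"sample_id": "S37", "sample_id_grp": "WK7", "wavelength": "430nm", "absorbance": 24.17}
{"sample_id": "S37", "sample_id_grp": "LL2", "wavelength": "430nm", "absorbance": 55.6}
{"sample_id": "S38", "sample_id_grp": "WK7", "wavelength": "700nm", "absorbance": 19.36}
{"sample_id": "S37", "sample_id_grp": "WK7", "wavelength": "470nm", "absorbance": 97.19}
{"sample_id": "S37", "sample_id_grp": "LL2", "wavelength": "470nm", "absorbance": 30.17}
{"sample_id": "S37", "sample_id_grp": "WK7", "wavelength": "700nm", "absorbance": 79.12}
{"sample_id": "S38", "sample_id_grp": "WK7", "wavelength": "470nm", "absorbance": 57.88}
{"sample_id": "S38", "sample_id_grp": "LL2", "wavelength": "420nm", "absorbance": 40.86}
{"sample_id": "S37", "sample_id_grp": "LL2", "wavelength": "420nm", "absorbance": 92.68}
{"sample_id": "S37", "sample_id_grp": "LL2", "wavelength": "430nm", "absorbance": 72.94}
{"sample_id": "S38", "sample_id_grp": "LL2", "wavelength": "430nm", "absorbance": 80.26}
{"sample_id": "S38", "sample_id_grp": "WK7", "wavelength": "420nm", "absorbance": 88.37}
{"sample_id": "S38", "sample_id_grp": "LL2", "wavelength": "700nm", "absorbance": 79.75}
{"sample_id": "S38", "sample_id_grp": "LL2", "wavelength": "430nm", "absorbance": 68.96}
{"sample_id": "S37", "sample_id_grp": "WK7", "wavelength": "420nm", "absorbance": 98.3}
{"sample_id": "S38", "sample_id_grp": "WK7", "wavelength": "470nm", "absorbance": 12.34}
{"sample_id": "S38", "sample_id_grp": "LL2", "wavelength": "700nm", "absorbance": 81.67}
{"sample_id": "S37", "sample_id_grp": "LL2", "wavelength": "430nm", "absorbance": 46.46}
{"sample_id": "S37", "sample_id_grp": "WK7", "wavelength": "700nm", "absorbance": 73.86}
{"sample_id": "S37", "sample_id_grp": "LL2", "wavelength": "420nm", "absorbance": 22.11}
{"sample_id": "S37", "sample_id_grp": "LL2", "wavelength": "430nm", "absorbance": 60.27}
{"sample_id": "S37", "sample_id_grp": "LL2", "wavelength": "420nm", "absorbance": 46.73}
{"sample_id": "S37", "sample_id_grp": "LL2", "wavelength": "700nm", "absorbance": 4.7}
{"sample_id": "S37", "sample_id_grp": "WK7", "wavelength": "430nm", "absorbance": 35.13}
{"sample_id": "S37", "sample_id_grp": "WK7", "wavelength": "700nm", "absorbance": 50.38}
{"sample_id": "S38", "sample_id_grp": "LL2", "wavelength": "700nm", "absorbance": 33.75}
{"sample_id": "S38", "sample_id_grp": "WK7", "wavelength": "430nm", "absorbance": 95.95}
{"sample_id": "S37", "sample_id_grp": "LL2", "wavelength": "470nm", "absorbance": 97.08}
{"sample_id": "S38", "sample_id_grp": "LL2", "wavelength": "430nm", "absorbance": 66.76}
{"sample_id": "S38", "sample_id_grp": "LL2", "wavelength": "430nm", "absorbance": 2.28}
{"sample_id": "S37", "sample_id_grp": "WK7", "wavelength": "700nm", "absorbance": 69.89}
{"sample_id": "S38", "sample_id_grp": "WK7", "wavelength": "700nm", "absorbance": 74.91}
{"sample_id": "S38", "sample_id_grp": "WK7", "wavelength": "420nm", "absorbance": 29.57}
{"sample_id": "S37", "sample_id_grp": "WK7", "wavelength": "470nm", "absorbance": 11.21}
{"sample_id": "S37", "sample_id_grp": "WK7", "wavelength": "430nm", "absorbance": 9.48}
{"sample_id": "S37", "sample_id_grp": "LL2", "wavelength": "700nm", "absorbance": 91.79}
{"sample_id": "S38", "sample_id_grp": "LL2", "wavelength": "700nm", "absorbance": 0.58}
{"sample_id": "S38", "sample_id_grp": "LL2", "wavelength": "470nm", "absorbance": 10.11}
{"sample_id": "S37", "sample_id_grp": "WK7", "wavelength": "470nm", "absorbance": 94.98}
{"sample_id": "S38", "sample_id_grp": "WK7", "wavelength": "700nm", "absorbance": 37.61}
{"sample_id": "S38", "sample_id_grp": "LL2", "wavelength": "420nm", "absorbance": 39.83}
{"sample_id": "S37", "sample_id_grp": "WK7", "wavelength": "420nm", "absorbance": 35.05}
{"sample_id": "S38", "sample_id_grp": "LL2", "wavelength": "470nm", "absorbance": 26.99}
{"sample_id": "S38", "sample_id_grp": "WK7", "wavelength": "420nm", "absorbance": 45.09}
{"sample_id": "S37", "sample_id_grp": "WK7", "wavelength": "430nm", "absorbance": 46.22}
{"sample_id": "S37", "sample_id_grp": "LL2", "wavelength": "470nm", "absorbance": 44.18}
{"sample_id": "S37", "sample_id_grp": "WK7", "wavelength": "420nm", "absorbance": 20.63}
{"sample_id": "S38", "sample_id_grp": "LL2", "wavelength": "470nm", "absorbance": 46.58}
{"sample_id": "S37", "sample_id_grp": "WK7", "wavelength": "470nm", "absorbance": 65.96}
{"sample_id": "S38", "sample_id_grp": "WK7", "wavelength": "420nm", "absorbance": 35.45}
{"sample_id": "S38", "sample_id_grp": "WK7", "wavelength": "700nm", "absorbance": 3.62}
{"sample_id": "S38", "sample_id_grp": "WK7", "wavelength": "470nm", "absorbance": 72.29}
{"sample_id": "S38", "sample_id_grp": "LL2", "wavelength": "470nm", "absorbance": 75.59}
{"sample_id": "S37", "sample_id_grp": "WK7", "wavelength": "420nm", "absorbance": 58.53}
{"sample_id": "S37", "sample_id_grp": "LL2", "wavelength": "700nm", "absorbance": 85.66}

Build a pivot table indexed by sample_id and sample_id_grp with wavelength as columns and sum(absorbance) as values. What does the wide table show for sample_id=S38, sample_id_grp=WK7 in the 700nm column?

135.50

Rows with sample_id=S38, sample_id_grp=WK7 and wavelength=700nm: absorbance values are 19.36, 74.91, 37.61, 3.62.
19.36 + 74.91 + 37.61 + 3.62 = 135.50.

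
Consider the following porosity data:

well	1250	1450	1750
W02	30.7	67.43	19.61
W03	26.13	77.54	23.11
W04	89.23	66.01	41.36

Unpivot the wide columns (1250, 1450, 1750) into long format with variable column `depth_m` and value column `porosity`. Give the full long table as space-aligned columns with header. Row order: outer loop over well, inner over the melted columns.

Each (well, column) pair becomes one row: 3 × 3 = 9 rows.
For example, (W02, 1250) → porosity=30.7.

well  depth_m  porosity
W02   1250     30.7    
W02   1450     67.43   
W02   1750     19.61   
W03   1250     26.13   
W03   1450     77.54   
W03   1750     23.11   
W04   1250     89.23   
W04   1450     66.01   
W04   1750     41.36   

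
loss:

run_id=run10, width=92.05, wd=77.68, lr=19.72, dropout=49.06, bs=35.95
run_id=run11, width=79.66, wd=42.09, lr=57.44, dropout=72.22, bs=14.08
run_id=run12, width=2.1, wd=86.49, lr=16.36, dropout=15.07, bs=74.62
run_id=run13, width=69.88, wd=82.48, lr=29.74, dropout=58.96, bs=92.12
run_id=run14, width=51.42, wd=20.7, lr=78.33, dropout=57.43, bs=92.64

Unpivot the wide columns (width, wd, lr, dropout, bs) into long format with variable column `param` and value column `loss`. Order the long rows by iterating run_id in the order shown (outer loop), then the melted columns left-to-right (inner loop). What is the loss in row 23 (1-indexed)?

78.33

25 rows total (5 × 5). Row 23: index ⌊(23-1)/5⌋ = 4 into run_id → run14; (23-1) mod 5 = 2 into the melted columns → lr.
So row 23 is (run14, lr, 78.33); loss = 78.33.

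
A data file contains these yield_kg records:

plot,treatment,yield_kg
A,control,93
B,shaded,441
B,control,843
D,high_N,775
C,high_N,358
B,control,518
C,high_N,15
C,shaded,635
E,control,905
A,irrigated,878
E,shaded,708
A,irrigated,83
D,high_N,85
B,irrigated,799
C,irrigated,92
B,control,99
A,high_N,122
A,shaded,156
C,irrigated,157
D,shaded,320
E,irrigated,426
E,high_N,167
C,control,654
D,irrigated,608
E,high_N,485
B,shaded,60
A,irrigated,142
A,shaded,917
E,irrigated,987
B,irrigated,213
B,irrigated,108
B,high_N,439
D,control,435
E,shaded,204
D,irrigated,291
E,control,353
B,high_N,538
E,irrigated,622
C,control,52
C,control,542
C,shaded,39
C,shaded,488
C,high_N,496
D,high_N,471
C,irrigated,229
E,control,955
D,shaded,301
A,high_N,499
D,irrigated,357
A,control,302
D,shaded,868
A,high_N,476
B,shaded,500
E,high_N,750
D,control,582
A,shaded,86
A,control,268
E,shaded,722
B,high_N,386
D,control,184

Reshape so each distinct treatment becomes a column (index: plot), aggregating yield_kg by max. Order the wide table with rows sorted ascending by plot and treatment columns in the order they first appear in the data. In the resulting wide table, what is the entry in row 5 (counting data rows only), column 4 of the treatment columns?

With rows sorted ascending by plot, row 5 is plot=E. treatment columns in first-appearance order: control, shaded, high_N, irrigated; column 4 is irrigated.
Long rows with plot=E, treatment=irrigated: max(426, 987, 622) = 987.

987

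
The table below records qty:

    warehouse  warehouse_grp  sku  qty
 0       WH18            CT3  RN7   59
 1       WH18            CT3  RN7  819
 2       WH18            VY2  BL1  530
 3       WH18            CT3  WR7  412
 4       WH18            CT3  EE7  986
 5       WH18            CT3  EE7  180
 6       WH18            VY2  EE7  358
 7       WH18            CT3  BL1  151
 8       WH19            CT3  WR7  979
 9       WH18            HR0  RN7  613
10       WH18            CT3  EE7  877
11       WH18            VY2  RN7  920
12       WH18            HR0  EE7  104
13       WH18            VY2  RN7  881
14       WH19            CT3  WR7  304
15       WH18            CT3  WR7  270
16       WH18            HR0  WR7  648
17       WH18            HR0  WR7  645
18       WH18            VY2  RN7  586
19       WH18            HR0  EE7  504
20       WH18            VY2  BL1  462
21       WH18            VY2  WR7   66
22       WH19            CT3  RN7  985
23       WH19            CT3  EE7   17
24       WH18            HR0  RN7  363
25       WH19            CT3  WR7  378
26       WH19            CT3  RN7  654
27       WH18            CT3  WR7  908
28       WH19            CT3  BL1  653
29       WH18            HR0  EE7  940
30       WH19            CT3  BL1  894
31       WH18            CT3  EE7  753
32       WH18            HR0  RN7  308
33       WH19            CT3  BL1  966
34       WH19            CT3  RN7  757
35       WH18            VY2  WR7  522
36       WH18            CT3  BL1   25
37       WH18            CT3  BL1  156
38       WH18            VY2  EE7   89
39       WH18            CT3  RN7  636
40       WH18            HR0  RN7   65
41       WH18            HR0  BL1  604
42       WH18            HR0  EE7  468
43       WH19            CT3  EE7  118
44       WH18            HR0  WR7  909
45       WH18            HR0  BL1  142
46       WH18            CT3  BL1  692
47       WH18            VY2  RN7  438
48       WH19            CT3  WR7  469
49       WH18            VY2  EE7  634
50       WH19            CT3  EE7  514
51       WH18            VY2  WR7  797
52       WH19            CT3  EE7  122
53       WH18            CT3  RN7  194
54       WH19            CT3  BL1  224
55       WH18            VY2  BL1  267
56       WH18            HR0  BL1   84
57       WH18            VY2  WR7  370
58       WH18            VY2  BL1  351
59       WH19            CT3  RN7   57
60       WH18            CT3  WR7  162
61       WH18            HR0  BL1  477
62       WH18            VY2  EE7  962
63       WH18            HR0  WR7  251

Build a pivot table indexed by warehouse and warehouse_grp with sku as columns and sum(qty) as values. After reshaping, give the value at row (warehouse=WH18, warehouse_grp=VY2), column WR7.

Rows with warehouse=WH18, warehouse_grp=VY2 and sku=WR7: qty values are 66, 522, 797, 370.
66 + 522 + 797 + 370 = 1755.

1755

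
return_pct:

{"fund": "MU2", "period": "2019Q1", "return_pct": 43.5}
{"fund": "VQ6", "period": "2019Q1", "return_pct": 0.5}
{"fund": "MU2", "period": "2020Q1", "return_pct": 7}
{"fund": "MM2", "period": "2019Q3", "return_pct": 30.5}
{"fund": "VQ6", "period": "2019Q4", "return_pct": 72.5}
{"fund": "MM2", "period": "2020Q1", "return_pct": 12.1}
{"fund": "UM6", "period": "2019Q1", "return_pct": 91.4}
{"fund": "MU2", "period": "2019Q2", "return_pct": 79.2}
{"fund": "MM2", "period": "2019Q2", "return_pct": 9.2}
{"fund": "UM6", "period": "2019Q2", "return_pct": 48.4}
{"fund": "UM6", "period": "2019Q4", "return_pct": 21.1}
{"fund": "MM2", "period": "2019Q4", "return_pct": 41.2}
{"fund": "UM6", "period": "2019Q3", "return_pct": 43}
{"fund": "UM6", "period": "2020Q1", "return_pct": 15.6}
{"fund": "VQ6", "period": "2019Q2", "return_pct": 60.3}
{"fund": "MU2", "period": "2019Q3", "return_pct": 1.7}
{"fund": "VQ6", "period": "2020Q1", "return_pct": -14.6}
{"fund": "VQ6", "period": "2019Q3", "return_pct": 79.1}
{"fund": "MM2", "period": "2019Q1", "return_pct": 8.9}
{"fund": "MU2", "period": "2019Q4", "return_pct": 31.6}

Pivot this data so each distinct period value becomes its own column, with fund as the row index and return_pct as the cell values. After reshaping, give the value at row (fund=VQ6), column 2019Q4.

Wide layout: rows indexed by fund, columns are the 5 distinct period values (2019Q1, 2020Q1, 2019Q3, 2019Q4, 2019Q2).
Cell (fund=VQ6, period=2019Q4) draws from the long row where fund=VQ6 and period=2019Q4, which has return_pct=72.5.

72.5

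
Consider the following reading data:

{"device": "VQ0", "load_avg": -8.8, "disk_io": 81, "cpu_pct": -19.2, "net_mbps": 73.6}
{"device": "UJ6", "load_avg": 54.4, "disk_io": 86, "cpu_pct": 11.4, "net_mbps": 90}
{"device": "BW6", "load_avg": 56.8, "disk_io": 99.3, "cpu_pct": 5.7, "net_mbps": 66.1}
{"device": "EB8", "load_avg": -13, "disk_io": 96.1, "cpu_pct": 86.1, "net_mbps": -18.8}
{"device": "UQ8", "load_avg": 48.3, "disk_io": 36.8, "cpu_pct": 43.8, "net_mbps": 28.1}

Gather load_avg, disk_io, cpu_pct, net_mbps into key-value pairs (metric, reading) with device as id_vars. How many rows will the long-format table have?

20

5 device values × 4 melted columns = 20 rows.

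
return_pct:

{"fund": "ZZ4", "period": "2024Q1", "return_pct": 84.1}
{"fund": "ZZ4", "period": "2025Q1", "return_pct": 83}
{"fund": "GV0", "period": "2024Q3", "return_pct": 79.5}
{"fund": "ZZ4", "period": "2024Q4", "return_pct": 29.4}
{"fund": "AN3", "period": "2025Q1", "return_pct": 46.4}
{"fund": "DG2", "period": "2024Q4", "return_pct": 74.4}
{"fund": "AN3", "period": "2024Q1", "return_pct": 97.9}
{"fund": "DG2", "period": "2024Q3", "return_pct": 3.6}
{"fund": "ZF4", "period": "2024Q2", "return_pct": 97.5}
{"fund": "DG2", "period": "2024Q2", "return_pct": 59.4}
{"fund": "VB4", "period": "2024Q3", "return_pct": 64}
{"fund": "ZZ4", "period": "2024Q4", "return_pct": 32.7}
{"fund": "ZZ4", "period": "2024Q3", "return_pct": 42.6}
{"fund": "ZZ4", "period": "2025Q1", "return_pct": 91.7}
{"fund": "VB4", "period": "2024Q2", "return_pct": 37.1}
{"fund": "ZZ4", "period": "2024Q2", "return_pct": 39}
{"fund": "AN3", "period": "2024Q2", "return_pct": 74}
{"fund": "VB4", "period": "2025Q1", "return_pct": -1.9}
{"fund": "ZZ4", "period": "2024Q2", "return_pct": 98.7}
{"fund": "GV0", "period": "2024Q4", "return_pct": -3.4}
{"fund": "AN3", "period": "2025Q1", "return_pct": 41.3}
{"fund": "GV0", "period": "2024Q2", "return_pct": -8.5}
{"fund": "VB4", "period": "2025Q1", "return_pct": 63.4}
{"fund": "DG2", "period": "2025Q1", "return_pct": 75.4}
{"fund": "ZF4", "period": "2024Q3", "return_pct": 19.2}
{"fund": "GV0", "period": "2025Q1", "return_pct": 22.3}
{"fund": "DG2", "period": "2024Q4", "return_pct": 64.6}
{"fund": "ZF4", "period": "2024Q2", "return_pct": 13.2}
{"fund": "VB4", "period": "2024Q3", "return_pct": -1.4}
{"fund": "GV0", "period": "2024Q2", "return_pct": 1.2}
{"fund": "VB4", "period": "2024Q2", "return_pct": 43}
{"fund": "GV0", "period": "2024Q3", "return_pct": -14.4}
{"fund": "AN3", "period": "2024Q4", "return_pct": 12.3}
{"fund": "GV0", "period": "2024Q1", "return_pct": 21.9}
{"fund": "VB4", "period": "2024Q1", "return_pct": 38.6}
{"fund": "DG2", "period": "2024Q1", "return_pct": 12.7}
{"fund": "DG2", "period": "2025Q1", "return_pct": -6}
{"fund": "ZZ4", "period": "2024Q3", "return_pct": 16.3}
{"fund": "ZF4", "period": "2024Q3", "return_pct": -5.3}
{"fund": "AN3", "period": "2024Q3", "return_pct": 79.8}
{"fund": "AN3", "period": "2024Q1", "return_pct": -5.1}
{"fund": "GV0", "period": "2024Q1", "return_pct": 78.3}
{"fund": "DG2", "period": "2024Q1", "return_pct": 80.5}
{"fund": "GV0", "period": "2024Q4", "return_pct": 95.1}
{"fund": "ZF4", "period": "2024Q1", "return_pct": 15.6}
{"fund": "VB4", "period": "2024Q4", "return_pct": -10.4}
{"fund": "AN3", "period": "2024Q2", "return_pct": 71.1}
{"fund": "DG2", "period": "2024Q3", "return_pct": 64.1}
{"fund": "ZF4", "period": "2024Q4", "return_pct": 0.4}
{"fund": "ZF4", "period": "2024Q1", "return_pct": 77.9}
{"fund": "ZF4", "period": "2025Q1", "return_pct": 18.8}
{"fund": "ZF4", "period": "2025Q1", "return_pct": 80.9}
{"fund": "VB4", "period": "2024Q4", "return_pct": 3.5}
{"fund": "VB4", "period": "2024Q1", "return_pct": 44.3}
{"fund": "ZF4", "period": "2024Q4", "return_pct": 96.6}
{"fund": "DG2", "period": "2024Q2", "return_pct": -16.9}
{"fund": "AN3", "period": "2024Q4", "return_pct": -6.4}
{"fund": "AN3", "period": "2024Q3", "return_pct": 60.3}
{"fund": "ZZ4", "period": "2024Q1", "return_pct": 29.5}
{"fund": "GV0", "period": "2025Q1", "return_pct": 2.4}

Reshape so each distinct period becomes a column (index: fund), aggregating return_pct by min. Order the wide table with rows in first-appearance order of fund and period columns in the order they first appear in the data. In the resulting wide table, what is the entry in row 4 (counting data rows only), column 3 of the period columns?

3.6

With rows in first-appearance order of fund, row 4 is fund=DG2. period columns in first-appearance order: 2024Q1, 2025Q1, 2024Q3, 2024Q4, 2024Q2; column 3 is 2024Q3.
Long rows with fund=DG2, period=2024Q3: min(3.6, 64.1) = 3.6.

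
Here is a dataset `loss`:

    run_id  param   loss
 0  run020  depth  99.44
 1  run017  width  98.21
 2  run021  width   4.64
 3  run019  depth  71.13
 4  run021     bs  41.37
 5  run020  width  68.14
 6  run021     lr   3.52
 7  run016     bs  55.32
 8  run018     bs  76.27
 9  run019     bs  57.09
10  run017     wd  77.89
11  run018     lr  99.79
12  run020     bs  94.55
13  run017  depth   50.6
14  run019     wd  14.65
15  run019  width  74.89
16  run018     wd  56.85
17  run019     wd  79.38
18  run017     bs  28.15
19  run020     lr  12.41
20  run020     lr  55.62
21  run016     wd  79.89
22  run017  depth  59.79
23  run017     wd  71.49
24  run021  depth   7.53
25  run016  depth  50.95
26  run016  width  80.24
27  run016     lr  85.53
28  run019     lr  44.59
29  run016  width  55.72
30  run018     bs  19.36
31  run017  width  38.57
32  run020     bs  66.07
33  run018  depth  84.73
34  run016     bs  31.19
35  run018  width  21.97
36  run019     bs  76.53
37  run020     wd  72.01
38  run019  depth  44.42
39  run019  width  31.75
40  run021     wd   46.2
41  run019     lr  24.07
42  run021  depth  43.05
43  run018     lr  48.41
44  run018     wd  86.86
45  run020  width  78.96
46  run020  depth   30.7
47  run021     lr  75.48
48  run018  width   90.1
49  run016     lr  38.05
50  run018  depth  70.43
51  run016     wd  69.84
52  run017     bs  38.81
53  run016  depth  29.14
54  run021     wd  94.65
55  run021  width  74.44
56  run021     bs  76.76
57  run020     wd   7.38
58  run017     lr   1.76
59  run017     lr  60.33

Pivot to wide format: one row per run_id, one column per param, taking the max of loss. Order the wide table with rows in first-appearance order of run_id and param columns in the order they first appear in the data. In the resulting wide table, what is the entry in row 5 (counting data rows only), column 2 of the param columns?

With rows in first-appearance order of run_id, row 5 is run_id=run016. param columns in first-appearance order: depth, width, bs, lr, wd; column 2 is width.
Long rows with run_id=run016, param=width: max(80.24, 55.72) = 80.24.

80.24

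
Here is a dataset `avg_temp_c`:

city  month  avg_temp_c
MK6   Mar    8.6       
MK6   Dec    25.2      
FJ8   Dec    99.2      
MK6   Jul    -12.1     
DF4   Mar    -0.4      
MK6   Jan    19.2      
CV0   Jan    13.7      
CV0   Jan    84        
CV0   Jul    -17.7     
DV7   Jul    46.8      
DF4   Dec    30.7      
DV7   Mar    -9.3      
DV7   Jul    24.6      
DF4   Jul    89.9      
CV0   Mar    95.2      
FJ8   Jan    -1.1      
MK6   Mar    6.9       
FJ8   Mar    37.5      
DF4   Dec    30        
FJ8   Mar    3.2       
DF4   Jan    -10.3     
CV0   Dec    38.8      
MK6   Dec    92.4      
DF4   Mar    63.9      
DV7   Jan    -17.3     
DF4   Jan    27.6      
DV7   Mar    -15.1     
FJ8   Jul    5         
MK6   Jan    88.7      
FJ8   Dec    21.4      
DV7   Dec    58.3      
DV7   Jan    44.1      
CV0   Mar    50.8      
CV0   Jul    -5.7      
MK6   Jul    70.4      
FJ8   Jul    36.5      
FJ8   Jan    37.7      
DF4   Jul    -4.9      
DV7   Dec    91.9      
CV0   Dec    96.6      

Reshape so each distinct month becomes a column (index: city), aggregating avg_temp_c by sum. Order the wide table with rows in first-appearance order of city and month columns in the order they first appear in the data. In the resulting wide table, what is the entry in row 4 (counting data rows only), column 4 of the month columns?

With rows in first-appearance order of city, row 4 is city=CV0. month columns in first-appearance order: Mar, Dec, Jul, Jan; column 4 is Jan.
Long rows with city=CV0, month=Jan: 13.7 + 84 = 97.7.

97.7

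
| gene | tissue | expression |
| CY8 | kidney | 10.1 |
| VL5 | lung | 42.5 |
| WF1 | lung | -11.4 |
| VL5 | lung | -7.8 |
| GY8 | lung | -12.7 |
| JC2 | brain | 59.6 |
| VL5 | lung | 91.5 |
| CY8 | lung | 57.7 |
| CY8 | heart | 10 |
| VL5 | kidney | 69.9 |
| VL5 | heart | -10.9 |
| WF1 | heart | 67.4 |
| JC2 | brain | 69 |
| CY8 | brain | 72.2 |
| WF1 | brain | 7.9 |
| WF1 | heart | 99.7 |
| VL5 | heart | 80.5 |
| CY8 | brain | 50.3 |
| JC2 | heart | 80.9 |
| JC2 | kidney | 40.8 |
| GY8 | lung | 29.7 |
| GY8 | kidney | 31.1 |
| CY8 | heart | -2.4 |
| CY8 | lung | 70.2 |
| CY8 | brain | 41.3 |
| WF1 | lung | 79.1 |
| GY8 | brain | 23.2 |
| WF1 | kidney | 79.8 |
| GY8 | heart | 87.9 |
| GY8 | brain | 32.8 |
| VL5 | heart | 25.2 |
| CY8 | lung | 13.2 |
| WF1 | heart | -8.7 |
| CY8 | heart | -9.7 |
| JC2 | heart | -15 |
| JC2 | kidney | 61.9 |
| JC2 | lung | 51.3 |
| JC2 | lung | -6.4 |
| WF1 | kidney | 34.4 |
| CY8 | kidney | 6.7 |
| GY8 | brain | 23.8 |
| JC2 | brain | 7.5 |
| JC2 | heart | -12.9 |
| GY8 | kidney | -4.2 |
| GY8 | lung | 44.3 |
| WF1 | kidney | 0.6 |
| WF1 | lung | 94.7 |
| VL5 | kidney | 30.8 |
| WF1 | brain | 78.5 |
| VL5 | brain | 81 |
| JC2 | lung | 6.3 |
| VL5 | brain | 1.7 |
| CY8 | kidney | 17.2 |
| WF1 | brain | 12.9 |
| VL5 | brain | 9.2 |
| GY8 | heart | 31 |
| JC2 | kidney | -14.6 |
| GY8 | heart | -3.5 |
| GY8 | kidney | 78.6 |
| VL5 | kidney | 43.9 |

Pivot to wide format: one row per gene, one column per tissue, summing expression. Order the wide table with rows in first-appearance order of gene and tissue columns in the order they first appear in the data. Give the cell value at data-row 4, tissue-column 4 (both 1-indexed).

With rows in first-appearance order of gene, row 4 is gene=GY8. tissue columns in first-appearance order: kidney, lung, brain, heart; column 4 is heart.
Long rows with gene=GY8, tissue=heart: 87.9 + 31 + -3.5 = 115.4.

115.4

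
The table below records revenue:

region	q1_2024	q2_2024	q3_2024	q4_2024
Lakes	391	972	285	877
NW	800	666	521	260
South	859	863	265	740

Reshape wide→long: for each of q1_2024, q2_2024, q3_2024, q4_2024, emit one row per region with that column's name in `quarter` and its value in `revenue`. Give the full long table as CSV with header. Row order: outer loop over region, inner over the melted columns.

Each (region, column) pair becomes one row: 3 × 4 = 12 rows.
For example, (Lakes, q1_2024) → revenue=391.

region,quarter,revenue
Lakes,q1_2024,391
Lakes,q2_2024,972
Lakes,q3_2024,285
Lakes,q4_2024,877
NW,q1_2024,800
NW,q2_2024,666
NW,q3_2024,521
NW,q4_2024,260
South,q1_2024,859
South,q2_2024,863
South,q3_2024,265
South,q4_2024,740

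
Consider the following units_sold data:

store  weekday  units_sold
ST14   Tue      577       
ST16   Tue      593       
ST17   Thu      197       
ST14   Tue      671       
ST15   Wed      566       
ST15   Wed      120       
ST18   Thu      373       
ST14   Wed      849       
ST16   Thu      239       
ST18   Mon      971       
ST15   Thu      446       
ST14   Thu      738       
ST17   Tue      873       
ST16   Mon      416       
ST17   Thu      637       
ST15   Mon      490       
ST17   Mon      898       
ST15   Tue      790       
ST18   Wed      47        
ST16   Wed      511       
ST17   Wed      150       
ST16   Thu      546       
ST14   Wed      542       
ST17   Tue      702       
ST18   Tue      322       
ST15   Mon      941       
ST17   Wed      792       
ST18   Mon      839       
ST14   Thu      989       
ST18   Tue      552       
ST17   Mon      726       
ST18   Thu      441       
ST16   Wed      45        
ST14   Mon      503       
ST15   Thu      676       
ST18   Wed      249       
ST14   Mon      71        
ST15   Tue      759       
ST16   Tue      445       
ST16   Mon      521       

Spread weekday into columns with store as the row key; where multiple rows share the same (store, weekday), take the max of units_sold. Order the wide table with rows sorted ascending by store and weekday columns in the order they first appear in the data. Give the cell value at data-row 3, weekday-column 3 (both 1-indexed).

511

With rows sorted ascending by store, row 3 is store=ST16. weekday columns in first-appearance order: Tue, Thu, Wed, Mon; column 3 is Wed.
Long rows with store=ST16, weekday=Wed: max(511, 45) = 511.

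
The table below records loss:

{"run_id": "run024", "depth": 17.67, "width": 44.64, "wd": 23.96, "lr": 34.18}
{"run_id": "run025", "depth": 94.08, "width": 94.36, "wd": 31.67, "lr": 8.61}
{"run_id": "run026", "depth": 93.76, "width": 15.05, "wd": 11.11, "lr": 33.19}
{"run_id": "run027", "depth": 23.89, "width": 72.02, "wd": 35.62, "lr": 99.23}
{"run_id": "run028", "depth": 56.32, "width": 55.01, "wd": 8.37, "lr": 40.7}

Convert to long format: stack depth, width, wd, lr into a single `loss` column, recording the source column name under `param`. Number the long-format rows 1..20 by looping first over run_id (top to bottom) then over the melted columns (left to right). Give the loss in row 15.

35.62

20 rows total (5 × 4). Row 15: index ⌊(15-1)/4⌋ = 3 into run_id → run027; (15-1) mod 4 = 2 into the melted columns → wd.
So row 15 is (run027, wd, 35.62); loss = 35.62.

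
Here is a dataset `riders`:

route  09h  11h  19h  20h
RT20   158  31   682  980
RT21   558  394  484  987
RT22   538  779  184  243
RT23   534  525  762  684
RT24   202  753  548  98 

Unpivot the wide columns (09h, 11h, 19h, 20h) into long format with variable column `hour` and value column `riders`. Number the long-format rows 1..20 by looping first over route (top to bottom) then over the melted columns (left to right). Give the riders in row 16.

20 rows total (5 × 4). Row 16: index ⌊(16-1)/4⌋ = 3 into route → RT23; (16-1) mod 4 = 3 into the melted columns → 20h.
So row 16 is (RT23, 20h, 684); riders = 684.

684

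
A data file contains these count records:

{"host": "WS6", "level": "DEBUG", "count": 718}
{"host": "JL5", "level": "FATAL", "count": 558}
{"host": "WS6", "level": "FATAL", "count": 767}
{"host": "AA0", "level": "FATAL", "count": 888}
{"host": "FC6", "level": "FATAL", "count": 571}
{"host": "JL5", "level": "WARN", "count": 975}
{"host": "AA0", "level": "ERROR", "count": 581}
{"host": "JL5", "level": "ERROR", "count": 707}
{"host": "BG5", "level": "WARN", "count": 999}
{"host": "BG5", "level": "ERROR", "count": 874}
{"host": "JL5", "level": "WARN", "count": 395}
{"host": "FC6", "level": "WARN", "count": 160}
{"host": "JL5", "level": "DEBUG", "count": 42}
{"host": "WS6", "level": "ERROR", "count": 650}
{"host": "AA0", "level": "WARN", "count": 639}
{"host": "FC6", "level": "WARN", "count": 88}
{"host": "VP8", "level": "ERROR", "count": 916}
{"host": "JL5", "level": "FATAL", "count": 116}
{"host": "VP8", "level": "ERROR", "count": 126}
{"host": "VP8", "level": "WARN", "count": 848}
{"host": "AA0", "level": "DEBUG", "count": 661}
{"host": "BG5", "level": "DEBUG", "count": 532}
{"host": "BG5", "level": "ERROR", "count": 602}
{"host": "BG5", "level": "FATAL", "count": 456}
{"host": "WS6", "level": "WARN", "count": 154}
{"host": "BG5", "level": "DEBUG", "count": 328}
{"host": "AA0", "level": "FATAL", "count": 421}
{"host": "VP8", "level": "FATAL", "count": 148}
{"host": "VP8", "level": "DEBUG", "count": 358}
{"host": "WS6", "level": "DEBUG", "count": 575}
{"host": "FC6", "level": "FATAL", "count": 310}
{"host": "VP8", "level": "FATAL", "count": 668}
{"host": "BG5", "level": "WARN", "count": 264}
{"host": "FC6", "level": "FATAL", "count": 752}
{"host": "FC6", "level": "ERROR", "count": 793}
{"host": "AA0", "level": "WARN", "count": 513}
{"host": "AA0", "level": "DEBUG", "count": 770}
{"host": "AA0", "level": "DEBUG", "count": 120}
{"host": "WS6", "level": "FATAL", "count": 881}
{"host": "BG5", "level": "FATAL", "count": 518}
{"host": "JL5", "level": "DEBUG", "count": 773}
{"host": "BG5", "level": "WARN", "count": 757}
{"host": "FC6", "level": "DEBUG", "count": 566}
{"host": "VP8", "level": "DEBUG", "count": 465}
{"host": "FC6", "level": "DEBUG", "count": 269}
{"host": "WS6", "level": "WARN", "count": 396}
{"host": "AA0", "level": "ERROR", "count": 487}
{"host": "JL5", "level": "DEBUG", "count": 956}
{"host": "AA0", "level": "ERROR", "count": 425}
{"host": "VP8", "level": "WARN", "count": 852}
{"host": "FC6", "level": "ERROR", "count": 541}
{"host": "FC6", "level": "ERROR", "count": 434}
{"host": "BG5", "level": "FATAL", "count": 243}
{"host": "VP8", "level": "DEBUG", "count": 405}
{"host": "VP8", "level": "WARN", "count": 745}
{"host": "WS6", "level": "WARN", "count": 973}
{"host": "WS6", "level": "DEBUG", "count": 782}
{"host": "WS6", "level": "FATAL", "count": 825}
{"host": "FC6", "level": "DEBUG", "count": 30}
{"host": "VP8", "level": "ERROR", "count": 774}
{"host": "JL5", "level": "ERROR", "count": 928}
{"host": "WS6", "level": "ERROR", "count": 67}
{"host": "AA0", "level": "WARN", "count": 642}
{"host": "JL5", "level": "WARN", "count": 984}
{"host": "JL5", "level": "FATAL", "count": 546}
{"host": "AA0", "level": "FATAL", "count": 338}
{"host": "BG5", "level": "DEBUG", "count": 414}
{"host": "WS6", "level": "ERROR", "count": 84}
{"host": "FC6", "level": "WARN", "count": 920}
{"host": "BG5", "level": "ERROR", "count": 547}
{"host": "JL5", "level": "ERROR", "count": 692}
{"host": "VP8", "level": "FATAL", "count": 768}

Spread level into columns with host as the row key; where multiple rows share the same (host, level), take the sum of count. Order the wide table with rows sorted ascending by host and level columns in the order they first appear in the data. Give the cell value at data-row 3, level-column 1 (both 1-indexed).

With rows sorted ascending by host, row 3 is host=FC6. level columns in first-appearance order: DEBUG, FATAL, WARN, ERROR; column 1 is DEBUG.
Long rows with host=FC6, level=DEBUG: 566 + 269 + 30 = 865.

865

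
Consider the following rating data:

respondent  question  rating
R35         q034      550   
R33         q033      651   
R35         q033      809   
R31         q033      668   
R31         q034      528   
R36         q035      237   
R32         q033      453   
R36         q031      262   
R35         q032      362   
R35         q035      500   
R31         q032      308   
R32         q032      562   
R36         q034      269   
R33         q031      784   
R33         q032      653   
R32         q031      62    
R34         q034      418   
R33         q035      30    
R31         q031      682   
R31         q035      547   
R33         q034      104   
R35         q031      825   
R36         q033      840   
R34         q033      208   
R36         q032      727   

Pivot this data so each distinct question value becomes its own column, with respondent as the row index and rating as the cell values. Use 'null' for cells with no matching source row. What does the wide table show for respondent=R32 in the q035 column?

No long-format row has respondent=R32 and question=q035, so the cell is null.

null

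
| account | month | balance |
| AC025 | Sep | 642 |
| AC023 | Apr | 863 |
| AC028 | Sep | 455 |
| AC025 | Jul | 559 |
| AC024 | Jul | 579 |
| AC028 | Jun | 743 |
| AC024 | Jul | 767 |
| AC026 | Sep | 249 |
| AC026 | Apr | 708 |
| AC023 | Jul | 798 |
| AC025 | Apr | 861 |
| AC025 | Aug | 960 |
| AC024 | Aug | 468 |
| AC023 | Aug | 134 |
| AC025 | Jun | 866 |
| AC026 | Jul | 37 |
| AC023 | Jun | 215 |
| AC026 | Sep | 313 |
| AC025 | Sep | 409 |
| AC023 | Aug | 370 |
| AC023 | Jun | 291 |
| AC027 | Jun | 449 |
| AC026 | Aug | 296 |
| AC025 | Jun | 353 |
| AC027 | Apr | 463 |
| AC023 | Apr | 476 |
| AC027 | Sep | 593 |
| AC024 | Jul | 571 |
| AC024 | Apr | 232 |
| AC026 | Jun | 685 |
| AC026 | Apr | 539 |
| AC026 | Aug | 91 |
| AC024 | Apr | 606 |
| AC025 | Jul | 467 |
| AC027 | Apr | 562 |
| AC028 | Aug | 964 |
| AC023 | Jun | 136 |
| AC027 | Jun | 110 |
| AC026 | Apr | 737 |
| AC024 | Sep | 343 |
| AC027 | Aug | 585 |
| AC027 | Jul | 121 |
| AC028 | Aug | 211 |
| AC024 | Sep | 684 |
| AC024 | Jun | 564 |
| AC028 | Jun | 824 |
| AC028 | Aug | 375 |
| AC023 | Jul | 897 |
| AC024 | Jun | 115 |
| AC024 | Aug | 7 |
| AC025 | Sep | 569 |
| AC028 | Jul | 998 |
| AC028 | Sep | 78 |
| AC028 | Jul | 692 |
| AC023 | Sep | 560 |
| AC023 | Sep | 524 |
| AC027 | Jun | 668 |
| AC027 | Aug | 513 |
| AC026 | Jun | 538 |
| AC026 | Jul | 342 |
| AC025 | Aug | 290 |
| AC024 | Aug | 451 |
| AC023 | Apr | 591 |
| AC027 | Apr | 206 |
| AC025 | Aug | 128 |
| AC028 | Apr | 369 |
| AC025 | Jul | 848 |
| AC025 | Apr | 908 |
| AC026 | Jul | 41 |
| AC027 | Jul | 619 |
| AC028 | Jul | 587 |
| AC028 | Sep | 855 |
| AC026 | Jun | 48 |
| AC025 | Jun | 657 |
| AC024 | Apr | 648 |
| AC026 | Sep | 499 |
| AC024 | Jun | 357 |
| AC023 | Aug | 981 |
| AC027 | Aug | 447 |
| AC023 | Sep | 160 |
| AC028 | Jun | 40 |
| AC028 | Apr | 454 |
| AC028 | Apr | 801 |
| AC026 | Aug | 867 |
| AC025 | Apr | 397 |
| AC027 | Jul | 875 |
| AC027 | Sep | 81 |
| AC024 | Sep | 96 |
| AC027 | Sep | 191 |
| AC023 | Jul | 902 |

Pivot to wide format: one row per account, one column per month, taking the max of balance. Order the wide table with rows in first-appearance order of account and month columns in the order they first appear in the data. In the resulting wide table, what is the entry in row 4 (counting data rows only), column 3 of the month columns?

767

With rows in first-appearance order of account, row 4 is account=AC024. month columns in first-appearance order: Sep, Apr, Jul, Jun, Aug; column 3 is Jul.
Long rows with account=AC024, month=Jul: max(579, 767, 571) = 767.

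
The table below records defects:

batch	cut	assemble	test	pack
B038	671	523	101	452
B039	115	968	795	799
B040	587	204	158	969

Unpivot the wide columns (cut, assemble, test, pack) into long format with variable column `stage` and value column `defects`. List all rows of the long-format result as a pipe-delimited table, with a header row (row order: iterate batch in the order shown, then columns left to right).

| batch | stage | defects |
| B038 | cut | 671 |
| B038 | assemble | 523 |
| B038 | test | 101 |
| B038 | pack | 452 |
| B039 | cut | 115 |
| B039 | assemble | 968 |
| B039 | test | 795 |
| B039 | pack | 799 |
| B040 | cut | 587 |
| B040 | assemble | 204 |
| B040 | test | 158 |
| B040 | pack | 969 |

Each (batch, column) pair becomes one row: 3 × 4 = 12 rows.
For example, (B038, cut) → defects=671.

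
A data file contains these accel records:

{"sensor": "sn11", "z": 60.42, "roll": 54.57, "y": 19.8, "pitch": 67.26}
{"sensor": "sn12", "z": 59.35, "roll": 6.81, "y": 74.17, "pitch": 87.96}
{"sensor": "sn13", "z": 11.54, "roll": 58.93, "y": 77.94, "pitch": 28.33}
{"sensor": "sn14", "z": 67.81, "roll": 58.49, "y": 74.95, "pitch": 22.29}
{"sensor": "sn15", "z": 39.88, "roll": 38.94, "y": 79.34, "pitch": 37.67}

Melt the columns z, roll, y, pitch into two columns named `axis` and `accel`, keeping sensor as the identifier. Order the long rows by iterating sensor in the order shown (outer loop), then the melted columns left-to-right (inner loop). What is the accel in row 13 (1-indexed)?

67.81

20 rows total (5 × 4). Row 13: index ⌊(13-1)/4⌋ = 3 into sensor → sn14; (13-1) mod 4 = 0 into the melted columns → z.
So row 13 is (sn14, z, 67.81); accel = 67.81.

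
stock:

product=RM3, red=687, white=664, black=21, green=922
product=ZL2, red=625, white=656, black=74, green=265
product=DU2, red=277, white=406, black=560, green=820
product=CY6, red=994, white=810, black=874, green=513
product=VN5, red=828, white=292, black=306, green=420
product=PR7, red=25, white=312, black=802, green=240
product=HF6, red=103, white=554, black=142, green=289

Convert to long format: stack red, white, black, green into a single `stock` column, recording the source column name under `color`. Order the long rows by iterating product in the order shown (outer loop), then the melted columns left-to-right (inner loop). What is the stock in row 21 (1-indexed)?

25

28 rows total (7 × 4). Row 21: index ⌊(21-1)/4⌋ = 5 into product → PR7; (21-1) mod 4 = 0 into the melted columns → red.
So row 21 is (PR7, red, 25); stock = 25.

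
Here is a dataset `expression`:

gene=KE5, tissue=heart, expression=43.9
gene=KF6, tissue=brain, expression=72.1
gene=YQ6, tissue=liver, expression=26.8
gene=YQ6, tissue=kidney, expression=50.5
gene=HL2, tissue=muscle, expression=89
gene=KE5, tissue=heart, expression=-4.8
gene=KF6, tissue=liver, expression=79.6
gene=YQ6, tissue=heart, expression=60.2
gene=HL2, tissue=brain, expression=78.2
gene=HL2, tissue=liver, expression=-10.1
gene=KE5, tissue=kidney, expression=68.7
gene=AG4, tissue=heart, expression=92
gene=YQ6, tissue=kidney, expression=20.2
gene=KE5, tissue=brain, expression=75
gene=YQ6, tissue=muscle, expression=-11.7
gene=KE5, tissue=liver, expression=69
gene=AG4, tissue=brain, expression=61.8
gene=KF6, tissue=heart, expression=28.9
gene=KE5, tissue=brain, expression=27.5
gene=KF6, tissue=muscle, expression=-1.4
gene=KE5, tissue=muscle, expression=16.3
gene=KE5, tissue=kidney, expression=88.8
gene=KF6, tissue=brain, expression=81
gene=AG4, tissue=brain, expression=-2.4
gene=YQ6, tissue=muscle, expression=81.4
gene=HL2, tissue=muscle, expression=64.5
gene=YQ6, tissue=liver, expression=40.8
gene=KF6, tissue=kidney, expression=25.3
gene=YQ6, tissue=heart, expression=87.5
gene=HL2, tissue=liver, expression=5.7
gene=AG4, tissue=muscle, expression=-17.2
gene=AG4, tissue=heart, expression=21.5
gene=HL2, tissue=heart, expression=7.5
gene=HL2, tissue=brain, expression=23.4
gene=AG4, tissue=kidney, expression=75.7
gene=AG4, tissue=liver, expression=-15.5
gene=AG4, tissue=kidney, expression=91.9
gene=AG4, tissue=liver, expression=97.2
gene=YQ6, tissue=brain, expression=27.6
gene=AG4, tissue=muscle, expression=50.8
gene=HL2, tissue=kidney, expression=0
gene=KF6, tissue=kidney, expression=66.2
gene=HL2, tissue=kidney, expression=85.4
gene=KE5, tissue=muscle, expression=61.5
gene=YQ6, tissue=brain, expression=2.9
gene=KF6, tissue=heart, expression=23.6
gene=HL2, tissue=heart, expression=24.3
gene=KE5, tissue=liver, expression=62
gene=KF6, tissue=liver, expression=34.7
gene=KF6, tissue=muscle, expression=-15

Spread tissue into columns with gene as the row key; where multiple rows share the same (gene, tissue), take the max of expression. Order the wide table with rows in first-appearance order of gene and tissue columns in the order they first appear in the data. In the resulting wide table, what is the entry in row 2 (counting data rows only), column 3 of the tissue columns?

With rows in first-appearance order of gene, row 2 is gene=KF6. tissue columns in first-appearance order: heart, brain, liver, kidney, muscle; column 3 is liver.
Long rows with gene=KF6, tissue=liver: max(79.6, 34.7) = 79.6.

79.6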